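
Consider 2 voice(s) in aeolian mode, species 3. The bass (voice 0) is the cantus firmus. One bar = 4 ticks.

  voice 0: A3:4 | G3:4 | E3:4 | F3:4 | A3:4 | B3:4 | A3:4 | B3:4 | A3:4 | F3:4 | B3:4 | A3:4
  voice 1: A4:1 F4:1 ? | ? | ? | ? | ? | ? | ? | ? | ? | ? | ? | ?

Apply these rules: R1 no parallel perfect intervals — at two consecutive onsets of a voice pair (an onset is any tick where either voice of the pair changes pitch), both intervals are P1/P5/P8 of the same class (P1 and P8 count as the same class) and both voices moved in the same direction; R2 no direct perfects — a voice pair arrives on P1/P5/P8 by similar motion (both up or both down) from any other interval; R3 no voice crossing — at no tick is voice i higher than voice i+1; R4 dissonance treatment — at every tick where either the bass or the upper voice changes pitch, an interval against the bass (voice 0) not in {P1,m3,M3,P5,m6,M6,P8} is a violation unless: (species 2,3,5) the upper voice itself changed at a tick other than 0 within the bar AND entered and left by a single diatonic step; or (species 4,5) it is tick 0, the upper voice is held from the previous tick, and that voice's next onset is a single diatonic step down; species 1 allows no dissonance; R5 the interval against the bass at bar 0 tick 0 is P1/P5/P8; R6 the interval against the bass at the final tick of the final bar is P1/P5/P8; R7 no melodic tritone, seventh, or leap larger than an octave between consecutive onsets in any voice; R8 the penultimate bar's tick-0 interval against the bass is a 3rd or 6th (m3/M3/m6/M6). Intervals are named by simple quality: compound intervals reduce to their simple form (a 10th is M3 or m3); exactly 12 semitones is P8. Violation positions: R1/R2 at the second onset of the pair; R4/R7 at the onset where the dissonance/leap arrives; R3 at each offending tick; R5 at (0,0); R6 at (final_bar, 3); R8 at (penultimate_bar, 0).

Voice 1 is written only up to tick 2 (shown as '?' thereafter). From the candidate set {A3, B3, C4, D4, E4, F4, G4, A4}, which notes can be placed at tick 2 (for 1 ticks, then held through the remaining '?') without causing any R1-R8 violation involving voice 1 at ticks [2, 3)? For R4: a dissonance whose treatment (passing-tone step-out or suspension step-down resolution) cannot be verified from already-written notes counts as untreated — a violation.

A3: legal
B3: violates R4,R7
C4: legal
D4: violates R4
E4: legal
F4: legal
G4: violates R4
A4: legal

{A3, A4, C4, E4, F4}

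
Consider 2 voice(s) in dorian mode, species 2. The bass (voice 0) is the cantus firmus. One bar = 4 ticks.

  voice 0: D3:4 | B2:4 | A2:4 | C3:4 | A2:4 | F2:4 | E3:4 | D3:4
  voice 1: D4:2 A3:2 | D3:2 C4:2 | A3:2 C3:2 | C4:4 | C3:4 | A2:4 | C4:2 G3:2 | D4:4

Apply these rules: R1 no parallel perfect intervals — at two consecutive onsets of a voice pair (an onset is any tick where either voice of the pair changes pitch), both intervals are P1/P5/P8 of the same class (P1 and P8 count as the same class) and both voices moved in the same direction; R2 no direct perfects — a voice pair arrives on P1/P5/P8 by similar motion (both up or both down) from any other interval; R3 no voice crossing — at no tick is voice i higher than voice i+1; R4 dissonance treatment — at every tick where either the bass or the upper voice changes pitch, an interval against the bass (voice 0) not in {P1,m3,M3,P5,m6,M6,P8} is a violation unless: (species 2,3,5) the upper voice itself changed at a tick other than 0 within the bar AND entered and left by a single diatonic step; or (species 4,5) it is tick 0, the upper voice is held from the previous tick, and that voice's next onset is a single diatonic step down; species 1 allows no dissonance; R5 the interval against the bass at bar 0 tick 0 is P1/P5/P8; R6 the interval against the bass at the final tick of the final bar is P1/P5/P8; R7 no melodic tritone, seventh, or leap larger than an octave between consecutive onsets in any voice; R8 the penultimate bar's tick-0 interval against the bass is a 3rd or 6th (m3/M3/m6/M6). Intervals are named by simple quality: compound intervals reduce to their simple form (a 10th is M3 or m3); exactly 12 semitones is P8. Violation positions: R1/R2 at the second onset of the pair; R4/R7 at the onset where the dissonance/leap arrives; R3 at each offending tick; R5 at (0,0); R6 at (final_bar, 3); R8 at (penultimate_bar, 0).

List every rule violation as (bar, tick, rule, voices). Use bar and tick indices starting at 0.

(1, 2, R4, (0, 1))
(1, 2, R7, (1,))
(2, 0, R2, (0, 1))
(3, 0, R2, (0, 1))
(6, 0, R7, (0,))
(6, 0, R7, (1,))

bar 0: v0=D3 v1=D4 downbeat P8
bar 1: v0=B2 v1=D3 downbeat m3
bar 2: v0=A2 v1=A3 downbeat P8
bar 3: v0=C3 v1=C4 downbeat P8
bar 4: v0=A2 v1=C3 downbeat m3
bar 5: v0=F2 v1=A2 downbeat M3
bar 6: v0=E3 v1=C4 downbeat m6
bar 7: v0=D3 v1=D4 downbeat P8
  -> R4 @ bar 1 tick 2 v(0, 1): B2/C4 m2 untreated
  -> R7 @ bar 1 tick 2 v(1,): D3->C4 leap 10st
  -> R2 @ bar 2 tick 0 v(0, 1): B2/C4 m2 -> A2/A3 P8 similar
  -> R2 @ bar 3 tick 0 v(0, 1): A2/C3 m3 -> C3/C4 P8 similar
  -> R7 @ bar 6 tick 0 v(0,): F2->E3 leap 11st
  -> R7 @ bar 6 tick 0 v(1,): A2->C4 leap 15st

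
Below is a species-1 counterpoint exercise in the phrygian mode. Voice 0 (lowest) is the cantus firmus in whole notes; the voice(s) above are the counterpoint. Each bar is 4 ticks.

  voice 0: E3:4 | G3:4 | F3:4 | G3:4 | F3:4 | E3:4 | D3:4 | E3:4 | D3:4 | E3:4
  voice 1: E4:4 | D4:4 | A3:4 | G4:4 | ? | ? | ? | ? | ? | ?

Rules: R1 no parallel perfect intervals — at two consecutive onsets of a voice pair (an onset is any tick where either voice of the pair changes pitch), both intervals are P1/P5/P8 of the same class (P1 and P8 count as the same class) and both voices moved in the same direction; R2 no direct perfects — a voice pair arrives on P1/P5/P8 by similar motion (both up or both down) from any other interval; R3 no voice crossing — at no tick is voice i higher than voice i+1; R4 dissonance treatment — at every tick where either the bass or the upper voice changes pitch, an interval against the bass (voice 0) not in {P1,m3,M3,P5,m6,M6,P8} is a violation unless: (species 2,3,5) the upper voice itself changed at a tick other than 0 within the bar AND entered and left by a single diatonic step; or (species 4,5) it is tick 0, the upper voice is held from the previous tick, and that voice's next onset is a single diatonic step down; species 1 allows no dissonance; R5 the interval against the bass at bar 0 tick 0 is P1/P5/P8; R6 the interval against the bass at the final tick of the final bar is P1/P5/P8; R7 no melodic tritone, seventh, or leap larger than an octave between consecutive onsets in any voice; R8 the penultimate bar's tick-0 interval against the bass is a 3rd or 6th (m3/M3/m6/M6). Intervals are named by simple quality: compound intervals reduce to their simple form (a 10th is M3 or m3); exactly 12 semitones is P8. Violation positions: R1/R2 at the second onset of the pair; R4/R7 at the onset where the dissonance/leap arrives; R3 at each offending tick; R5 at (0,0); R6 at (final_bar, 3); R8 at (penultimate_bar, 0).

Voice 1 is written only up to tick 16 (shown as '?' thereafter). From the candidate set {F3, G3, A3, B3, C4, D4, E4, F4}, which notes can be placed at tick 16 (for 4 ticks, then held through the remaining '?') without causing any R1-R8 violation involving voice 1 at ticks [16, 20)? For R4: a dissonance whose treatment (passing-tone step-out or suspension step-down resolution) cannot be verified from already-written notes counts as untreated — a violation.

F3: violates R1,R7
G3: violates R4
A3: violates R7
B3: violates R4
C4: violates R2
D4: legal
E4: violates R4
F4: violates R1

{D4}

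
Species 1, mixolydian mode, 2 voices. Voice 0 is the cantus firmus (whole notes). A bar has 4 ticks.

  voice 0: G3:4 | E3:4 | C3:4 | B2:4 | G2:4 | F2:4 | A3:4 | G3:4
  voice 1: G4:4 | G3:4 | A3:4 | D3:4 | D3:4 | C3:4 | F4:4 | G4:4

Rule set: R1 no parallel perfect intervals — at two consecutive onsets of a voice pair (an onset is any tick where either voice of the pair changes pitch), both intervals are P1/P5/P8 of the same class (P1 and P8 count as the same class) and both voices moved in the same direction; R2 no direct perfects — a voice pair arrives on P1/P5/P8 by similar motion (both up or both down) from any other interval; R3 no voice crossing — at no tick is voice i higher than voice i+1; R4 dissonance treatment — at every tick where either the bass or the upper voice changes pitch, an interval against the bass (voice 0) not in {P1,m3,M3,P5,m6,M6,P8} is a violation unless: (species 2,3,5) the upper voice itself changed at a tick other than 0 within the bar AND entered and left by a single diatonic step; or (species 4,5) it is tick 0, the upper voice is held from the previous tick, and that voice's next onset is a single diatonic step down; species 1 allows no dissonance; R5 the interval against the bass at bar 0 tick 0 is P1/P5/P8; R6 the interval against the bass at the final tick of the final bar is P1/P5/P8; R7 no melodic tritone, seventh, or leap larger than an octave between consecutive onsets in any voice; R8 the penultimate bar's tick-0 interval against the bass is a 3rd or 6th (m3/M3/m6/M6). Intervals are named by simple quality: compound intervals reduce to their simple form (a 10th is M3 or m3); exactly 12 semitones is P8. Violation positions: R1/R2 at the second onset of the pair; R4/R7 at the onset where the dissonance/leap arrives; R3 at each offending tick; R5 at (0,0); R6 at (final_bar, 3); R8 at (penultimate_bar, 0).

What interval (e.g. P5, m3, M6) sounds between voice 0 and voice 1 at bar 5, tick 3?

P5

voice 0=F2 voice 1=C3 -> P5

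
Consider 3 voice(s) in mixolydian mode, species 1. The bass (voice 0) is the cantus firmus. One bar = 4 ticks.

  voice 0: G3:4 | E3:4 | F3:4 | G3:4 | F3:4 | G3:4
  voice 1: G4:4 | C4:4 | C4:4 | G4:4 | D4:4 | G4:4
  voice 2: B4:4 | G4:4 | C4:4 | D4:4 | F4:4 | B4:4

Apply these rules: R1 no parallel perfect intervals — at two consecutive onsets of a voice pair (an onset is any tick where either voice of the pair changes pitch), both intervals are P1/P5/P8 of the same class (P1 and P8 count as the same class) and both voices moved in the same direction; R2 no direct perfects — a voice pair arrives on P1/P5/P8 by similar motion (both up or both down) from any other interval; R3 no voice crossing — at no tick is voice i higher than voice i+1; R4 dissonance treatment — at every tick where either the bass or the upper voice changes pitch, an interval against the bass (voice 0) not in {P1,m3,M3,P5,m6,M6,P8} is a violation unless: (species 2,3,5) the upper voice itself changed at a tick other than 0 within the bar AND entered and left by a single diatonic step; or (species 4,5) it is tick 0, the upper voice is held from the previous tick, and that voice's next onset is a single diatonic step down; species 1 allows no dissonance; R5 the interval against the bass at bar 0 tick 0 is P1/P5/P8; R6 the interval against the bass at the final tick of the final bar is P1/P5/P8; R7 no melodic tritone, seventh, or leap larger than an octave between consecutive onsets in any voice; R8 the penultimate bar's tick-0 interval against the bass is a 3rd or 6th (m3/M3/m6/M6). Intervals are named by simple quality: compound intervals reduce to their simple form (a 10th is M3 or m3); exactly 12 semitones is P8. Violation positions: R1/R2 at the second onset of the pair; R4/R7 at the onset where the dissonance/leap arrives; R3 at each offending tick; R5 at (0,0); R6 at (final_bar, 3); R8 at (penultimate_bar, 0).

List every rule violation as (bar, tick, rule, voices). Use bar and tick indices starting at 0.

(0, 0, R5, (0, 2))
(1, 0, R2, (1, 2))
(3, 0, R1, (0, 2))
(3, 0, R2, (0, 1))
(3, 0, R3, (1, 2))
(3, 1, R3, (1, 2))
(3, 2, R3, (1, 2))
(3, 3, R3, (1, 2))
(4, 0, R8, (0, 2))
(5, 0, R2, (0, 1))
(5, 0, R7, (2,))
(5, 3, R6, (0, 2))

bar 0: v0=G3 v1=G4 v2=B4 downbeat M3
bar 1: v0=E3 v1=C4 v2=G4 downbeat m3
bar 2: v0=F3 v1=C4 v2=C4 downbeat P5
bar 3: v0=G3 v1=G4 v2=D4 downbeat P5
bar 4: v0=F3 v1=D4 v2=F4 downbeat P8
bar 5: v0=G3 v1=G4 v2=B4 downbeat M3
  -> R5 @ bar 0 tick 0 v(0, 2): opens on M3
  -> R2 @ bar 1 tick 0 v(1, 2): G4/B4 M3 -> C4/G4 P5 similar
  -> R1 @ bar 3 tick 0 v(0, 2): F3/C4 P5 -> G3/D4 P5 similar
  -> R2 @ bar 3 tick 0 v(0, 1): F3/C4 P5 -> G3/G4 P8 similar
  -> R3 @ bar 3 tick 0 v(1, 2): G4 above D4
  -> R3 @ bar 3 tick 1 v(1, 2): G4 above D4
  -> R3 @ bar 3 tick 2 v(1, 2): G4 above D4
  -> R3 @ bar 3 tick 3 v(1, 2): G4 above D4
  -> R8 @ bar 4 tick 0 v(0, 2): penult P8 not 3rd/6th
  -> R2 @ bar 5 tick 0 v(0, 1): F3/D4 M6 -> G3/G4 P8 similar
  -> R7 @ bar 5 tick 0 v(2,): F4->B4 leap 6st
  -> R6 @ bar 5 tick 3 v(0, 2): closes on M3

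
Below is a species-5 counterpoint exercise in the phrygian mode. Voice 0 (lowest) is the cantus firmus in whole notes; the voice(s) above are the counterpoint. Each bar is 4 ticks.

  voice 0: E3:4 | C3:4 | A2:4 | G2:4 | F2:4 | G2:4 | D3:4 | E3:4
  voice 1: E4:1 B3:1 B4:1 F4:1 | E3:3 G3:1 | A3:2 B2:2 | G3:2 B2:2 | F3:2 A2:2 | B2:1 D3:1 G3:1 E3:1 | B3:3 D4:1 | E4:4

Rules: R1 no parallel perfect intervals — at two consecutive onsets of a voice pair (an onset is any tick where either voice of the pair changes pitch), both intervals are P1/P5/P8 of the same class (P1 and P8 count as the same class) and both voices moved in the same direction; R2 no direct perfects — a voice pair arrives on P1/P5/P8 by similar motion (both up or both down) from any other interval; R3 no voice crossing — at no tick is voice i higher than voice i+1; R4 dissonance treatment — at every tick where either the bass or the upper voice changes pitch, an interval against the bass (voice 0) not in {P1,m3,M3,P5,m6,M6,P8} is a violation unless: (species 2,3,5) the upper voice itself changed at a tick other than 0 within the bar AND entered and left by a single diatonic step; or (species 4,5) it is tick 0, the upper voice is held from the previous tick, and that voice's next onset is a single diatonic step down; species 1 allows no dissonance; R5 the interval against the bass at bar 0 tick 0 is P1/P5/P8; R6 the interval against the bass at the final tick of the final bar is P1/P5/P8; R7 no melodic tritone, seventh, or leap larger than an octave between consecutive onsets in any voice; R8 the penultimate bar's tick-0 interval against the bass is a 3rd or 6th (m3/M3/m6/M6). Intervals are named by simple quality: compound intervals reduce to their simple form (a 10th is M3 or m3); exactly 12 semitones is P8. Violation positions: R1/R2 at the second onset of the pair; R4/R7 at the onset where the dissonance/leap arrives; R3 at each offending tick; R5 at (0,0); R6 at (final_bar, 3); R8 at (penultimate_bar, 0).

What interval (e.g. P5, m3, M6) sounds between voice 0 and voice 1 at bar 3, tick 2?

voice 0=G2 voice 1=B2 -> M3

M3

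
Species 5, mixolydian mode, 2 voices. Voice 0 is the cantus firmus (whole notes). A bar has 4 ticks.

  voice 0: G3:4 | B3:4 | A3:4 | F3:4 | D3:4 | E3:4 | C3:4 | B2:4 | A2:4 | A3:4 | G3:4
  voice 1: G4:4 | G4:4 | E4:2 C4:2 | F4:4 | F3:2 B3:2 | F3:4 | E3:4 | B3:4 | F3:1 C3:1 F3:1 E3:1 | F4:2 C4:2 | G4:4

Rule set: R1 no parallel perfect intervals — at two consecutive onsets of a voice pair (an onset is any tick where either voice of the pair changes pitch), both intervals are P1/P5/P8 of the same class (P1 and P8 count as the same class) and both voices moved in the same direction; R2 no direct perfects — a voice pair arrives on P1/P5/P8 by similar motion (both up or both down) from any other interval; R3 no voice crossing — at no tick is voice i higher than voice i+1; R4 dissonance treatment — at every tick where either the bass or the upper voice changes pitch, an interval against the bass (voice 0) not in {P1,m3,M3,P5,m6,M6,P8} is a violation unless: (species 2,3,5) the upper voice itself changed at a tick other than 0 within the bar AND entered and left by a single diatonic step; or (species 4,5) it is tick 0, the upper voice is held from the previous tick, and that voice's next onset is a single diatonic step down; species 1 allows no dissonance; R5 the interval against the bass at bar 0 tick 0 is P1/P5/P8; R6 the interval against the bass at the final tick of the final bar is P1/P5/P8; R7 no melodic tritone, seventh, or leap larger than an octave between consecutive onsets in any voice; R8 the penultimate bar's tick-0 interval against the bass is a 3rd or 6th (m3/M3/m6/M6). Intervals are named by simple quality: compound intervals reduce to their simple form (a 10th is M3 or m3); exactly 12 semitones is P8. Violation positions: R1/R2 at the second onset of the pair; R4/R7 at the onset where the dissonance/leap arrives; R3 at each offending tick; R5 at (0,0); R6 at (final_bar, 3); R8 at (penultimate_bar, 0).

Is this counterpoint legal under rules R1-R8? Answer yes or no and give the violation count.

No (6 violations)

bar 0: v0=G3 v1=G4 (P8)
bar 1: v0=B3 v1=G4 (m6)
bar 2: v0=A3 v1=E4 (P5)
bar 3: v0=F3 v1=F4 (P8)
bar 4: v0=D3 v1=F3 (m3)
bar 5: v0=E3 v1=F3 (m2)
bar 6: v0=C3 v1=E3 (M3)
bar 7: v0=B2 v1=B3 (P8)
bar 8: v0=A2 v1=F3 (m6)
bar 9: v0=A3 v1=F4 (m6)
bar 10: v0=G3 v1=G4 (P8)
  R2 @ bar2.0: B3/G4 m6 -> A3/E4 P5 similar
  R7 @ bar4.2: F3->B3 leap 6st
  R4 @ bar5.0: E3/F3 m2 untreated
  R7 @ bar5.0: B3->F3 leap 6st
  R7 @ bar8.0: B3->F3 leap 6st
  R7 @ bar9.0: E3->F4 leap 13st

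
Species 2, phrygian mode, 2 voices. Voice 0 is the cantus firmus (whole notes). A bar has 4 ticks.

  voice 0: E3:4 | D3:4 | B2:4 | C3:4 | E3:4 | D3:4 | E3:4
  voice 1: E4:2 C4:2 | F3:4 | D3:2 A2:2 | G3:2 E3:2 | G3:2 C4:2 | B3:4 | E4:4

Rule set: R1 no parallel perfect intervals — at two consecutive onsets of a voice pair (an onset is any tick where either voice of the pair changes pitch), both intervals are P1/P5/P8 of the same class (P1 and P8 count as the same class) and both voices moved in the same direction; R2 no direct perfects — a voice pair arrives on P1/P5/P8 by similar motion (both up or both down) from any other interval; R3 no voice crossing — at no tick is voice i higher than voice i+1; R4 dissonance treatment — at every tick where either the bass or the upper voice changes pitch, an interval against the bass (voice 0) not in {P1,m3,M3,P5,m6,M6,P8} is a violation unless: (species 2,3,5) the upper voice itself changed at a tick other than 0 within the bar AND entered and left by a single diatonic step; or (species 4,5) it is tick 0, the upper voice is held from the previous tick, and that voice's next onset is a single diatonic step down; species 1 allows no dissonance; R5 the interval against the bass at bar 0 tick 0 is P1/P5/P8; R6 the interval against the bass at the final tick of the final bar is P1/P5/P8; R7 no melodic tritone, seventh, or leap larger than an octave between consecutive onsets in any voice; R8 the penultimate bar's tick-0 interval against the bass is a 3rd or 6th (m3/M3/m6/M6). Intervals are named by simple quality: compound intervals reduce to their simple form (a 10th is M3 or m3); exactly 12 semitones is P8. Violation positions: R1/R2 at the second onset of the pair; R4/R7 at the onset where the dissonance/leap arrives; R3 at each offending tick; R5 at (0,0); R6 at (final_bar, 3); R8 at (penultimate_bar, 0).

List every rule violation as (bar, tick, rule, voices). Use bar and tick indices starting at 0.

(2, 2, R3, (0, 1))
(2, 2, R4, (0, 1))
(2, 3, R3, (0, 1))
(3, 0, R2, (0, 1))
(3, 0, R7, (1,))
(6, 0, R2, (0, 1))

bar 0: v0=E3 v1=E4 downbeat P8
bar 1: v0=D3 v1=F3 downbeat m3
bar 2: v0=B2 v1=D3 downbeat m3
bar 3: v0=C3 v1=G3 downbeat P5
bar 4: v0=E3 v1=G3 downbeat m3
bar 5: v0=D3 v1=B3 downbeat M6
bar 6: v0=E3 v1=E4 downbeat P8
  -> R3 @ bar 2 tick 2 v(0, 1): B2 above A2
  -> R4 @ bar 2 tick 2 v(0, 1): B2/A2 M2 untreated
  -> R3 @ bar 2 tick 3 v(0, 1): B2 above A2
  -> R2 @ bar 3 tick 0 v(0, 1): B2/A2 M2 -> C3/G3 P5 similar
  -> R7 @ bar 3 tick 0 v(1,): A2->G3 leap 10st
  -> R2 @ bar 6 tick 0 v(0, 1): D3/B3 M6 -> E3/E4 P8 similar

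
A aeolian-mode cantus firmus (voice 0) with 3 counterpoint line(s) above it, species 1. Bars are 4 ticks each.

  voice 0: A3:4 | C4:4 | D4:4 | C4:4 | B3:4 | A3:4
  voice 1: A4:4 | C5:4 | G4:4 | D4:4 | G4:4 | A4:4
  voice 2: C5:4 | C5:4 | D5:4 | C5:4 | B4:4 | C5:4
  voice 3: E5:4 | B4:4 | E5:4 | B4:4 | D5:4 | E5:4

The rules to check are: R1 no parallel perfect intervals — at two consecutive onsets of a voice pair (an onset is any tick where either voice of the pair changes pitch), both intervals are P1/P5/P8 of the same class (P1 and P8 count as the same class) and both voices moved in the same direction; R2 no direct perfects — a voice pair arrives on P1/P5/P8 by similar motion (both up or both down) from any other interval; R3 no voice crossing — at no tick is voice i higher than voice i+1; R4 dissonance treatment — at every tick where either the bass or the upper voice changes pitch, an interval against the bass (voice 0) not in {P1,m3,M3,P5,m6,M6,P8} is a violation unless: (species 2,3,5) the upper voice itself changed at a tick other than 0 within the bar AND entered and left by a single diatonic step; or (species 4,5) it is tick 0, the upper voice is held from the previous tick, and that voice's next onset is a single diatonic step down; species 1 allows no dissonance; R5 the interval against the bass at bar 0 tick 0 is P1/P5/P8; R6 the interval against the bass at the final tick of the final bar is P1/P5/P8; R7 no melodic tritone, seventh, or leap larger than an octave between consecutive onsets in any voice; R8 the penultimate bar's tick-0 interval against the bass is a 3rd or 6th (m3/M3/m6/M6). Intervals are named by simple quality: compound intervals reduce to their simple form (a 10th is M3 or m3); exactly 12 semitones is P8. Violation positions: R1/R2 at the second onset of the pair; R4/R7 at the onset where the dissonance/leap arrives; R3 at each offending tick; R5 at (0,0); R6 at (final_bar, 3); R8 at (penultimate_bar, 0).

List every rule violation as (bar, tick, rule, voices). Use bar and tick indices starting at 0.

(0, 0, R5, (0, 2))
(1, 0, R1, (0, 1))
(1, 0, R3, (2, 3))
(1, 0, R4, (0, 3))
(1, 1, R3, (2, 3))
(1, 2, R3, (2, 3))
(1, 3, R3, (2, 3))
(2, 0, R1, (0, 2))
(2, 0, R4, (0, 1))
(2, 0, R4, (0, 3))
(3, 0, R1, (0, 2))
(3, 0, R3, (2, 3))
(3, 0, R4, (0, 1))
(3, 0, R4, (0, 3))
(3, 1, R3, (2, 3))
(3, 2, R3, (2, 3))
(3, 3, R3, (2, 3))
(4, 0, R1, (0, 2))
(4, 0, R2, (1, 3))
(4, 0, R8, (0, 2))
(5, 0, R1, (1, 3))
(5, 3, R6, (0, 2))

bar 0: v0=A3 v1=A4 v2=C5 v3=E5 downbeat P5
bar 1: v0=C4 v1=C5 v2=C5 v3=B4 downbeat M7
bar 2: v0=D4 v1=G4 v2=D5 v3=E5 downbeat M2
bar 3: v0=C4 v1=D4 v2=C5 v3=B4 downbeat M7
bar 4: v0=B3 v1=G4 v2=B4 v3=D5 downbeat m3
bar 5: v0=A3 v1=A4 v2=C5 v3=E5 downbeat P5
  -> R5 @ bar 0 tick 0 v(0, 2): opens on m3
  -> R1 @ bar 1 tick 0 v(0, 1): A3/A4 P8 -> C4/C5 P8 similar
  -> R3 @ bar 1 tick 0 v(2, 3): C5 above B4
  -> R4 @ bar 1 tick 0 v(0, 3): C4/B4 M7 untreated
  -> R3 @ bar 1 tick 1 v(2, 3): C5 above B4
  -> R3 @ bar 1 tick 2 v(2, 3): C5 above B4
  -> R3 @ bar 1 tick 3 v(2, 3): C5 above B4
  -> R1 @ bar 2 tick 0 v(0, 2): C4/C5 P8 -> D4/D5 P8 similar
  -> R4 @ bar 2 tick 0 v(0, 1): D4/G4 P4 untreated
  -> R4 @ bar 2 tick 0 v(0, 3): D4/E5 M2 untreated
  -> R1 @ bar 3 tick 0 v(0, 2): D4/D5 P8 -> C4/C5 P8 similar
  -> R3 @ bar 3 tick 0 v(2, 3): C5 above B4
  -> R4 @ bar 3 tick 0 v(0, 1): C4/D4 M2 untreated
  -> R4 @ bar 3 tick 0 v(0, 3): C4/B4 M7 untreated
  -> R3 @ bar 3 tick 1 v(2, 3): C5 above B4
  -> R3 @ bar 3 tick 2 v(2, 3): C5 above B4
  -> R3 @ bar 3 tick 3 v(2, 3): C5 above B4
  -> R1 @ bar 4 tick 0 v(0, 2): C4/C5 P8 -> B3/B4 P8 similar
  -> R2 @ bar 4 tick 0 v(1, 3): D4/B4 M6 -> G4/D5 P5 similar
  -> R8 @ bar 4 tick 0 v(0, 2): penult P8 not 3rd/6th
  -> R1 @ bar 5 tick 0 v(1, 3): G4/D5 P5 -> A4/E5 P5 similar
  -> R6 @ bar 5 tick 3 v(0, 2): closes on m3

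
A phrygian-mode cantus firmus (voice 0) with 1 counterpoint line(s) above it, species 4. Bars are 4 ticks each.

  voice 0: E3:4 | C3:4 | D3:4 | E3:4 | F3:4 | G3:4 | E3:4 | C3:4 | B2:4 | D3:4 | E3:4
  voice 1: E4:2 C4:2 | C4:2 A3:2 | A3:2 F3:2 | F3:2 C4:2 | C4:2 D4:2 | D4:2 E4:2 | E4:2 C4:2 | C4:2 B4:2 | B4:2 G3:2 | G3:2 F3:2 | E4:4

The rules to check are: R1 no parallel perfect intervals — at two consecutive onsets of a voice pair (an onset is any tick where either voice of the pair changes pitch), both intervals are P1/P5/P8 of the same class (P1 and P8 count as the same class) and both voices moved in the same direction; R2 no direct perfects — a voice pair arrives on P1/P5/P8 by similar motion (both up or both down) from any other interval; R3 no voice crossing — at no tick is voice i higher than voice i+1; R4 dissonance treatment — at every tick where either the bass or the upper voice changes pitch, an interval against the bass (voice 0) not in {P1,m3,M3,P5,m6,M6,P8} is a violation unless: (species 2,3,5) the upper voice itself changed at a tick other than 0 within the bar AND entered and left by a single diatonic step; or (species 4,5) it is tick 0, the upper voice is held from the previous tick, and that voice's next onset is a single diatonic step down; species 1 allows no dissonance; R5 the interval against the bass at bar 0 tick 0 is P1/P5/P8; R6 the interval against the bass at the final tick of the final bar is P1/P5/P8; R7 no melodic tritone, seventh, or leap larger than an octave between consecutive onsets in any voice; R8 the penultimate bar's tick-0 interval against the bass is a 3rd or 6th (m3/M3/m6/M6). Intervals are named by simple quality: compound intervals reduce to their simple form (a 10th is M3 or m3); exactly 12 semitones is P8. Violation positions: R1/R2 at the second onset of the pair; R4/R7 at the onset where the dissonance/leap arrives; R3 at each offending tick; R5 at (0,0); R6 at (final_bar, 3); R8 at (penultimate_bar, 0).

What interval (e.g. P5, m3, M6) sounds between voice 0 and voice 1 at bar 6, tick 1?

voice 0=E3 voice 1=E4 -> P8

P8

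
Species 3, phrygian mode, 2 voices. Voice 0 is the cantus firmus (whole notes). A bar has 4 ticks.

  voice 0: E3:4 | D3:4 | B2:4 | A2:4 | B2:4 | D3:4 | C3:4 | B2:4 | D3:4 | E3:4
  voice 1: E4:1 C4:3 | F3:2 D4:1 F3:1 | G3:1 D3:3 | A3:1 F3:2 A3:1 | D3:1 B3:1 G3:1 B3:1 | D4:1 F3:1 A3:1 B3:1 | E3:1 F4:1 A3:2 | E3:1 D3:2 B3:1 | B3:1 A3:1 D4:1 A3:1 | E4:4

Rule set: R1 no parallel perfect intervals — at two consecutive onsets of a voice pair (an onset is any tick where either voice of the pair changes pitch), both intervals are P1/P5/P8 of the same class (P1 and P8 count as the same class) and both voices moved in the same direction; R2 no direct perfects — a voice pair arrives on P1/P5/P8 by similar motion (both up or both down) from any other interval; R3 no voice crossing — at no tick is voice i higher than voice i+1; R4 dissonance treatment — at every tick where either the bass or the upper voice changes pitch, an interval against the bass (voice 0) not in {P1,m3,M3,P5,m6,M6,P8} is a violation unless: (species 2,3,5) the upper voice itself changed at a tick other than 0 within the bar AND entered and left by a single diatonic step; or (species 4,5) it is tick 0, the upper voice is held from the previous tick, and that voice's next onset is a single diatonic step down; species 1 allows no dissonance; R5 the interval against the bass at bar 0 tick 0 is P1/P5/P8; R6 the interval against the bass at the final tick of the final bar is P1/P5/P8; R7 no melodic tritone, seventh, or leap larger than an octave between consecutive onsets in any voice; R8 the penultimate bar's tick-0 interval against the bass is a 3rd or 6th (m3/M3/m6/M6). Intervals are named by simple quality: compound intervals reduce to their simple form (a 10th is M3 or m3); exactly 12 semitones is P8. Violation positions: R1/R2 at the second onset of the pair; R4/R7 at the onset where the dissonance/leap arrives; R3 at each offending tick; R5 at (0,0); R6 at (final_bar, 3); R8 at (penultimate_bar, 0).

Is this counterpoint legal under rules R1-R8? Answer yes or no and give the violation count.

bar 0: v0=E3 v1=E4 (P8)
bar 1: v0=D3 v1=F3 (m3)
bar 2: v0=B2 v1=G3 (m6)
bar 3: v0=A2 v1=A3 (P8)
bar 4: v0=B2 v1=D3 (m3)
bar 5: v0=D3 v1=D4 (P8)
bar 6: v0=C3 v1=E3 (M3)
bar 7: v0=B2 v1=E3 (P4)
bar 8: v0=D3 v1=B3 (M6)
bar 9: v0=E3 v1=E4 (P8)
  R1 @ bar5.0: B2/B3 P8 -> D3/D4 P8 similar
  R4 @ bar6.1: C3/F4 P4 untreated
  R7 @ bar6.1: E3->F4 leap 13st
  R4 @ bar7.0: B2/E3 P4 untreated
  R2 @ bar9.0: D3/A3 P5 -> E3/E4 P8 similar

No (5 violations)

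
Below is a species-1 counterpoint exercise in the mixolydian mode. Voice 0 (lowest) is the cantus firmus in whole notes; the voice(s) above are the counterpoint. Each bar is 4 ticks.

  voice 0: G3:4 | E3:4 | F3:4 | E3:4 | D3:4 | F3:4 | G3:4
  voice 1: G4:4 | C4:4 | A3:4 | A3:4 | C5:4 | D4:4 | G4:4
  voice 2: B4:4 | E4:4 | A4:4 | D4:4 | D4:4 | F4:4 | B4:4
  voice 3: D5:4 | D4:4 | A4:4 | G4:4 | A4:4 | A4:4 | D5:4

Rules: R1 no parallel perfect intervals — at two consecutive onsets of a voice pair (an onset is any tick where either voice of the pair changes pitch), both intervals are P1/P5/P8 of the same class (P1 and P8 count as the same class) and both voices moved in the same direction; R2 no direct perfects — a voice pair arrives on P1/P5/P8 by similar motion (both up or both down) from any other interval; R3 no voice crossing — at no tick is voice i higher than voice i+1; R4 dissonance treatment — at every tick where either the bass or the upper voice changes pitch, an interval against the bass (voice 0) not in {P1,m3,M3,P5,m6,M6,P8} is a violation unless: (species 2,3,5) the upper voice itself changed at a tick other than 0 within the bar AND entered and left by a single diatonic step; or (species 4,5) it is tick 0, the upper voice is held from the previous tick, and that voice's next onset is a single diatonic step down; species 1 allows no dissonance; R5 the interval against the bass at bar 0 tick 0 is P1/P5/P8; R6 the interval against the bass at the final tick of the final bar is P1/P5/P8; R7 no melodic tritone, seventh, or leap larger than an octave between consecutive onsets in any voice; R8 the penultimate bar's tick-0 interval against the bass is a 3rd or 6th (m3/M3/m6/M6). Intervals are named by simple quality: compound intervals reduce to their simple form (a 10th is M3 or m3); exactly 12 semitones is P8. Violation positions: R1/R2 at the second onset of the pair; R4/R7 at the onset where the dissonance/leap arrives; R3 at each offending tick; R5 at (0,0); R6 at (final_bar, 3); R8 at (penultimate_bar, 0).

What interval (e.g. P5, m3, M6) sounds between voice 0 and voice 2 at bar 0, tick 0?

M3

voice 0=G3 voice 2=B4 -> M3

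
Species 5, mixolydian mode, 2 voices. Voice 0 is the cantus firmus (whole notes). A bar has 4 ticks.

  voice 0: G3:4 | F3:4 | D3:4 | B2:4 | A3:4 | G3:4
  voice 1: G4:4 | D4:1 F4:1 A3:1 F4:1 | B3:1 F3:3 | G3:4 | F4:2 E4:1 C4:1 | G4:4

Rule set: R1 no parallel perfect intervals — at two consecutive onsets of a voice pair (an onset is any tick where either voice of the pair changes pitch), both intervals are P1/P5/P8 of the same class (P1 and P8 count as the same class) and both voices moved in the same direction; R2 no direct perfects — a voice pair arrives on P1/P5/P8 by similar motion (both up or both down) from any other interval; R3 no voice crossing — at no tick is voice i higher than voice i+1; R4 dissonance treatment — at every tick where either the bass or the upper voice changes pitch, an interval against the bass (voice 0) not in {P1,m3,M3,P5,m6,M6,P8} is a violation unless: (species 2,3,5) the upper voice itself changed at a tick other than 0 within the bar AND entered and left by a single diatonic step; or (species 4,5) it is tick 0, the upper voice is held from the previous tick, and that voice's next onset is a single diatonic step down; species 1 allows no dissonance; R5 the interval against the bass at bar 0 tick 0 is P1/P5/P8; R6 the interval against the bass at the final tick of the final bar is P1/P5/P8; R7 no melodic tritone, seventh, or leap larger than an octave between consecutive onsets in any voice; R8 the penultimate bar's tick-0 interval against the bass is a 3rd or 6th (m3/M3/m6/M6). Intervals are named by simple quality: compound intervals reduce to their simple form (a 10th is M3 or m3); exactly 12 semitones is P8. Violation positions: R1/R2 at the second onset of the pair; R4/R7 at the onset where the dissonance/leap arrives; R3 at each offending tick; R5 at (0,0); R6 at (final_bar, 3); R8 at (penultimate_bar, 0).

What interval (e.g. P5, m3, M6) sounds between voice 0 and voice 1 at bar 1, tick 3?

voice 0=F3 voice 1=F4 -> P8

P8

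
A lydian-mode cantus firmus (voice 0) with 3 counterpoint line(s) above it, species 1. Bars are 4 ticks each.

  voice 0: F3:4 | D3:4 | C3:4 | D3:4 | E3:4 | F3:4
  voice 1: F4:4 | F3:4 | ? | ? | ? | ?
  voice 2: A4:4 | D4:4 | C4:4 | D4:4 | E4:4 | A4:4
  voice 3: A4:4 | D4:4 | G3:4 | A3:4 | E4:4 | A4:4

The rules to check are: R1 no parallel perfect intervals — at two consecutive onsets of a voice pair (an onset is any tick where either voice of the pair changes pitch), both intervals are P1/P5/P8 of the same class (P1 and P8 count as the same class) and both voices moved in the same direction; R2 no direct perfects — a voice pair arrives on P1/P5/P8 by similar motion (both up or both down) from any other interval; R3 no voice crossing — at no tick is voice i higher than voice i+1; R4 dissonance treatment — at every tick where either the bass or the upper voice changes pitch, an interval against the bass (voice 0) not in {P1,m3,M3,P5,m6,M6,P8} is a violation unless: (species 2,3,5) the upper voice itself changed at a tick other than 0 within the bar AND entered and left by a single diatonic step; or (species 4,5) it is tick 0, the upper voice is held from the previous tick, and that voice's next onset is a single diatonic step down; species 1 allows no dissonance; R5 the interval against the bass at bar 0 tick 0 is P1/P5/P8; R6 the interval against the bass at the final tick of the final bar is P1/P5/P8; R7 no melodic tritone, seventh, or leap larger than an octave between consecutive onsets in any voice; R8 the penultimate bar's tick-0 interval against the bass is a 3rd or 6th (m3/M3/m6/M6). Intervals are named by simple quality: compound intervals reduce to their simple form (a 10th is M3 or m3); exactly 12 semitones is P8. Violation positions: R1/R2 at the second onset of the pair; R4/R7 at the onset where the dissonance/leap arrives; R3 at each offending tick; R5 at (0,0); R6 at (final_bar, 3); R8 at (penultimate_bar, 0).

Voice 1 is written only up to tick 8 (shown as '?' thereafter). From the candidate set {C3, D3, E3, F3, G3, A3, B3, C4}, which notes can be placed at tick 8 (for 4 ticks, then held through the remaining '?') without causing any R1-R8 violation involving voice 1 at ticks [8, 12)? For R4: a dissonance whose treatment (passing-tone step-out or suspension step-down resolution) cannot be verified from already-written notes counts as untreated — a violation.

{A3, C4, E3, G3}

C3: violates R2
D3: violates R4
E3: legal
F3: violates R4
G3: legal
A3: legal
B3: violates R4,R7
C4: legal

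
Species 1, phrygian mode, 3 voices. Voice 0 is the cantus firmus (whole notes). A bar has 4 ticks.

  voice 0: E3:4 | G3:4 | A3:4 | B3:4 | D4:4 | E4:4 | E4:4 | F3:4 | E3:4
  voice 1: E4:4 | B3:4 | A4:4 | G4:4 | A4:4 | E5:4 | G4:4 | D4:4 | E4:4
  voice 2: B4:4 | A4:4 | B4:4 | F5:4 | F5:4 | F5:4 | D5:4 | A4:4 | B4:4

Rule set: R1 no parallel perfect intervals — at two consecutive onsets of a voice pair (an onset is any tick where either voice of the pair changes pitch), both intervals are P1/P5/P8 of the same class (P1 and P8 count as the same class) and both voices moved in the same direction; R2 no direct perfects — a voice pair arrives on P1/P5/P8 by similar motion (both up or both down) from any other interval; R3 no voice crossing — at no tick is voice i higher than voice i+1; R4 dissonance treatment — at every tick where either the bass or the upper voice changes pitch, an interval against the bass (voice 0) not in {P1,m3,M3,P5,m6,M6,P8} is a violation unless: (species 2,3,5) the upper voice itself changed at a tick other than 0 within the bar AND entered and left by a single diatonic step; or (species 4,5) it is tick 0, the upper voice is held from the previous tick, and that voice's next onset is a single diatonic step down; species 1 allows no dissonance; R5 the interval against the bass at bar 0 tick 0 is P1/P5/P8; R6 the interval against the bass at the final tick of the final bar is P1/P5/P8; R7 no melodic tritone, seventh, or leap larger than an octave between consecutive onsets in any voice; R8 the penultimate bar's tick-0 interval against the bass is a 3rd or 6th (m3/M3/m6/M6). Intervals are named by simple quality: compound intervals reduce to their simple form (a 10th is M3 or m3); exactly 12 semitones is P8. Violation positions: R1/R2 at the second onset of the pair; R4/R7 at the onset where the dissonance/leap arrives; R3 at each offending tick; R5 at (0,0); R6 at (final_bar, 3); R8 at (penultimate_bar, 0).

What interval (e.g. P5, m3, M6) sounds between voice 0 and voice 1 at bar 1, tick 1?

voice 0=G3 voice 1=B3 -> M3

M3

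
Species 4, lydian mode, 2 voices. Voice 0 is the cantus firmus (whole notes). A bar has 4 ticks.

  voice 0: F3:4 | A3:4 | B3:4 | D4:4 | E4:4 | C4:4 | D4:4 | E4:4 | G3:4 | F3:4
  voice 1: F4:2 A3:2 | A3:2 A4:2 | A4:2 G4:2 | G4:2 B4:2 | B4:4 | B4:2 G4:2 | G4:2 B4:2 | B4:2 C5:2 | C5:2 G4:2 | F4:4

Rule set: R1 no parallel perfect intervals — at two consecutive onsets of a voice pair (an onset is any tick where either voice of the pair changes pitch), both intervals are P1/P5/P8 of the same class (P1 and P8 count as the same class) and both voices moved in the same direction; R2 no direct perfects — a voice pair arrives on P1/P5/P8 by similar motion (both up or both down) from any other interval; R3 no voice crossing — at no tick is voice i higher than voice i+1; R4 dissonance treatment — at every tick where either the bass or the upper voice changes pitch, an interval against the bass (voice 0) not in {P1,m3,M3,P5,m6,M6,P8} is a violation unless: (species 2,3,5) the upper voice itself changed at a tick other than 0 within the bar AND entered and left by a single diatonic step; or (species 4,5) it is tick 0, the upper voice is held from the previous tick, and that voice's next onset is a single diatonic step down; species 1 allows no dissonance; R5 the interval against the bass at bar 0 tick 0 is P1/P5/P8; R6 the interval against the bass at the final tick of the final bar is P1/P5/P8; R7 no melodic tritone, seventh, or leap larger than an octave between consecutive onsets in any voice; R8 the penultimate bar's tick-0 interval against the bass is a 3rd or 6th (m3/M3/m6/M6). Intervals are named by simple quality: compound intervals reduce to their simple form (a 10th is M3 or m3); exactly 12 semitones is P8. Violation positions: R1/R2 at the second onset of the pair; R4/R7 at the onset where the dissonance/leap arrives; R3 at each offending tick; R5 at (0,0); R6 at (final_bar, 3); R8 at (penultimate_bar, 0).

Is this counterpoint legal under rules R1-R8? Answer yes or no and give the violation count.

bar 0: v0=F3 v1=F4 (P8)
bar 1: v0=A3 v1=A3 (P1)
bar 2: v0=B3 v1=A4 (m7)
bar 3: v0=D4 v1=G4 (P4)
bar 4: v0=E4 v1=B4 (P5)
bar 5: v0=C4 v1=B4 (M7)
bar 6: v0=D4 v1=G4 (P4)
bar 7: v0=E4 v1=B4 (P5)
bar 8: v0=G3 v1=C5 (P4)
bar 9: v0=F3 v1=F4 (P8)
  R4 @ bar3.0: D4/G4 P4 untreated
  R4 @ bar5.0: C4/B4 M7 untreated
  R4 @ bar6.0: D4/G4 P4 untreated
  R4 @ bar8.0: G3/C5 P4 untreated
  R8 @ bar8.0: penult P4 not 3rd/6th
  R1 @ bar9.0: G3/G4 P8 -> F3/F4 P8 similar

No (6 violations)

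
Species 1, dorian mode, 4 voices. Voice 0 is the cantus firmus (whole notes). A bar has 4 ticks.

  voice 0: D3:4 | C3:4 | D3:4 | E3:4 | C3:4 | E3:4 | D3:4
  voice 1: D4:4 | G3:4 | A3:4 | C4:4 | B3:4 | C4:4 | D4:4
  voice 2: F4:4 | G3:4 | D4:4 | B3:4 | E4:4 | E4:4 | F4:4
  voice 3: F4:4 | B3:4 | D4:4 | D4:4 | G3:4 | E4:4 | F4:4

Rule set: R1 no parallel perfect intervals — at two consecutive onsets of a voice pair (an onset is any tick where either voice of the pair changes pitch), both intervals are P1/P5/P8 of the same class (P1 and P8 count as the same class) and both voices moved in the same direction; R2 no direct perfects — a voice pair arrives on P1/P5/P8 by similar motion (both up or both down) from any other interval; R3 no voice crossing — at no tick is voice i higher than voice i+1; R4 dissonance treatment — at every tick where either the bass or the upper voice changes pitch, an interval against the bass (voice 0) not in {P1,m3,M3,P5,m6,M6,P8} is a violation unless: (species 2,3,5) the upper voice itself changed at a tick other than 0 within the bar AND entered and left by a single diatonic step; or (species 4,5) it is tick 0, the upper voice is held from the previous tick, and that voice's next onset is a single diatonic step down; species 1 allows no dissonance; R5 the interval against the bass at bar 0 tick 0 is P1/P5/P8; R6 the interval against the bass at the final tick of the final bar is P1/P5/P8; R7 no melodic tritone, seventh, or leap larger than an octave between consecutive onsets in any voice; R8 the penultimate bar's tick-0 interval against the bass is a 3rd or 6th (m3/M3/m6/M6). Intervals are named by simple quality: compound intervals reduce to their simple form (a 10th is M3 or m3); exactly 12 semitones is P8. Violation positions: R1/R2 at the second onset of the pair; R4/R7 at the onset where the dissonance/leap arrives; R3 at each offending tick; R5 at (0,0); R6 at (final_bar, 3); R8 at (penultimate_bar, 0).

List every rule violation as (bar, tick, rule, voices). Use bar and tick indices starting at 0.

bar 0: v0=D3 v1=D4 v2=F4 v3=F4 downbeat m3
bar 1: v0=C3 v1=G3 v2=G3 v3=B3 downbeat M7
bar 2: v0=D3 v1=A3 v2=D4 v3=D4 downbeat P8
bar 3: v0=E3 v1=C4 v2=B3 v3=D4 downbeat m7
bar 4: v0=C3 v1=B3 v2=E4 v3=G3 downbeat P5
bar 5: v0=E3 v1=C4 v2=E4 v3=E4 downbeat P8
bar 6: v0=D3 v1=D4 v2=F4 v3=F4 downbeat m3
  -> R5 @ bar 0 tick 0 v(0, 2): opens on m3
  -> R5 @ bar 0 tick 0 v(0, 3): opens on m3
  -> R2 @ bar 1 tick 0 v(0, 1): D3/D4 P8 -> C3/G3 P5 similar
  -> R2 @ bar 1 tick 0 v(0, 2): D3/F4 m3 -> C3/G3 P5 similar
  -> R2 @ bar 1 tick 0 v(1, 2): D4/F4 m3 -> G3/G3 P1 similar
  -> R4 @ bar 1 tick 0 v(0, 3): C3/B3 M7 untreated
  -> R7 @ bar 1 tick 0 v(2,): F4->G3 leap 10st
  -> R7 @ bar 1 tick 0 v(3,): F4->B3 leap 6st
  -> R1 @ bar 2 tick 0 v(0, 1): C3/G3 P5 -> D3/A3 P5 similar
  -> R2 @ bar 2 tick 0 v(0, 2): C3/G3 P5 -> D3/D4 P8 similar
  -> R2 @ bar 2 tick 0 v(0, 3): C3/B3 M7 -> D3/D4 P8 similar
  -> R2 @ bar 2 tick 0 v(2, 3): G3/B3 M3 -> D4/D4 P1 similar
  -> R3 @ bar 3 tick 0 v(1, 2): C4 above B3
  -> R4 @ bar 3 tick 0 v(0, 3): E3/D4 m7 untreated
  -> R3 @ bar 3 tick 1 v(1, 2): C4 above B3
  -> R3 @ bar 3 tick 2 v(1, 2): C4 above B3
  -> R3 @ bar 3 tick 3 v(1, 2): C4 above B3
  -> R2 @ bar 4 tick 0 v(0, 3): E3/D4 m7 -> C3/G3 P5 similar
  -> R3 @ bar 4 tick 0 v(2, 3): E4 above G3
  -> R4 @ bar 4 tick 0 v(0, 1): C3/B3 M7 untreated
  -> R3 @ bar 4 tick 1 v(2, 3): E4 above G3
  -> R3 @ bar 4 tick 2 v(2, 3): E4 above G3
  -> R3 @ bar 4 tick 3 v(2, 3): E4 above G3
  -> R2 @ bar 5 tick 0 v(0, 3): C3/G3 P5 -> E3/E4 P8 similar
  -> R8 @ bar 5 tick 0 v(0, 2): penult P8 not 3rd/6th
  -> R8 @ bar 5 tick 0 v(0, 3): penult P8 not 3rd/6th
  -> R1 @ bar 6 tick 0 v(2, 3): E4/E4 P1 -> F4/F4 P1 similar
  -> R6 @ bar 6 tick 3 v(0, 2): closes on m3
  -> R6 @ bar 6 tick 3 v(0, 3): closes on m3

(0, 0, R5, (0, 2))
(0, 0, R5, (0, 3))
(1, 0, R2, (0, 1))
(1, 0, R2, (0, 2))
(1, 0, R2, (1, 2))
(1, 0, R4, (0, 3))
(1, 0, R7, (2,))
(1, 0, R7, (3,))
(2, 0, R1, (0, 1))
(2, 0, R2, (0, 2))
(2, 0, R2, (0, 3))
(2, 0, R2, (2, 3))
(3, 0, R3, (1, 2))
(3, 0, R4, (0, 3))
(3, 1, R3, (1, 2))
(3, 2, R3, (1, 2))
(3, 3, R3, (1, 2))
(4, 0, R2, (0, 3))
(4, 0, R3, (2, 3))
(4, 0, R4, (0, 1))
(4, 1, R3, (2, 3))
(4, 2, R3, (2, 3))
(4, 3, R3, (2, 3))
(5, 0, R2, (0, 3))
(5, 0, R8, (0, 2))
(5, 0, R8, (0, 3))
(6, 0, R1, (2, 3))
(6, 3, R6, (0, 2))
(6, 3, R6, (0, 3))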